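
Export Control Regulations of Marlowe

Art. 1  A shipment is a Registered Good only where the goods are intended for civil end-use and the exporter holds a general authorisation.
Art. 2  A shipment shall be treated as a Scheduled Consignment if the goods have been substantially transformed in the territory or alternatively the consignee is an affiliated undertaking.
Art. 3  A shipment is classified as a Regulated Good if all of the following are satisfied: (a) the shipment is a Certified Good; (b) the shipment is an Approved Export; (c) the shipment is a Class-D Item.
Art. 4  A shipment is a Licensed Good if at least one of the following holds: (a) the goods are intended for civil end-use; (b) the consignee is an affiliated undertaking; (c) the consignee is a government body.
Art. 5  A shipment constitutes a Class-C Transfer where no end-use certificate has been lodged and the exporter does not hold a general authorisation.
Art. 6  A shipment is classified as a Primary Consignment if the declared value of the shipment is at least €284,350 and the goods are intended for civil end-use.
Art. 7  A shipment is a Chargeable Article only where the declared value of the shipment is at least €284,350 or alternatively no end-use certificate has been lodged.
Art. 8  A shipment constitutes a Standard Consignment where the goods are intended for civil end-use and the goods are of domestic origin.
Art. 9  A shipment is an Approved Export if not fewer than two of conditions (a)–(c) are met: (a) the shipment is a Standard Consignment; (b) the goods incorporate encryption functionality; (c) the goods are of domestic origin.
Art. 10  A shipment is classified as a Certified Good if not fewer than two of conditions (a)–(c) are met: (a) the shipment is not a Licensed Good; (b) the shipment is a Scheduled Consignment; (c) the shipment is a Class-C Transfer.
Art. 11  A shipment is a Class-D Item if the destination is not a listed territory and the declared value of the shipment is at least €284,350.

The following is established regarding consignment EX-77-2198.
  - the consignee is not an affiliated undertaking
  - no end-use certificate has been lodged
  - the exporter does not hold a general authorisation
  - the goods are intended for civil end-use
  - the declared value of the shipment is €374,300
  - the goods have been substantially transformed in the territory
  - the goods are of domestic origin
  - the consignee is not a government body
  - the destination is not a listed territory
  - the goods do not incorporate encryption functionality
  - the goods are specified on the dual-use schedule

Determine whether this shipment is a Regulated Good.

Under article 4: the goods are intended for civil end-use? yes; or the consignee is an affiliated undertaking? no; or the consignee is a government body? no. So the shipment is a Licensed Good.
Under article 2: the goods have been substantially transformed in the territory? yes; or the consignee is an affiliated undertaking? no. So the shipment is a Scheduled Consignment.
Under article 5: no end-use certificate has been lodged? yes; and the exporter does not hold a general authorisation? yes. So the shipment is a Class-C Transfer.
Under article 10: not a Licensed Good (article 4)? no; Scheduled Consignment (article 2)? yes; Class-C Transfer (article 5)? yes — 2 of 3 hold (need ≥2) → satisfied.
Under article 8: the goods are intended for civil end-use? yes; and the goods are of domestic origin? yes. So the shipment is a Standard Consignment.
Under article 9: Standard Consignment (article 8)? yes; the goods incorporate encryption functionality? no; the goods are of domestic origin? yes — 2 of 3 hold (need ≥2) → satisfied.
Under article 11: the destination is not a listed territory? yes; and declared value of the shipment: €374,300 ≥ €284,350? yes. So the shipment is a Class-D Item.
Under article 3: Certified Good (article 10)? yes; and Approved Export (article 9)? yes; and Class-D Item (article 11)? yes. So the shipment is a Regulated Good.

Yes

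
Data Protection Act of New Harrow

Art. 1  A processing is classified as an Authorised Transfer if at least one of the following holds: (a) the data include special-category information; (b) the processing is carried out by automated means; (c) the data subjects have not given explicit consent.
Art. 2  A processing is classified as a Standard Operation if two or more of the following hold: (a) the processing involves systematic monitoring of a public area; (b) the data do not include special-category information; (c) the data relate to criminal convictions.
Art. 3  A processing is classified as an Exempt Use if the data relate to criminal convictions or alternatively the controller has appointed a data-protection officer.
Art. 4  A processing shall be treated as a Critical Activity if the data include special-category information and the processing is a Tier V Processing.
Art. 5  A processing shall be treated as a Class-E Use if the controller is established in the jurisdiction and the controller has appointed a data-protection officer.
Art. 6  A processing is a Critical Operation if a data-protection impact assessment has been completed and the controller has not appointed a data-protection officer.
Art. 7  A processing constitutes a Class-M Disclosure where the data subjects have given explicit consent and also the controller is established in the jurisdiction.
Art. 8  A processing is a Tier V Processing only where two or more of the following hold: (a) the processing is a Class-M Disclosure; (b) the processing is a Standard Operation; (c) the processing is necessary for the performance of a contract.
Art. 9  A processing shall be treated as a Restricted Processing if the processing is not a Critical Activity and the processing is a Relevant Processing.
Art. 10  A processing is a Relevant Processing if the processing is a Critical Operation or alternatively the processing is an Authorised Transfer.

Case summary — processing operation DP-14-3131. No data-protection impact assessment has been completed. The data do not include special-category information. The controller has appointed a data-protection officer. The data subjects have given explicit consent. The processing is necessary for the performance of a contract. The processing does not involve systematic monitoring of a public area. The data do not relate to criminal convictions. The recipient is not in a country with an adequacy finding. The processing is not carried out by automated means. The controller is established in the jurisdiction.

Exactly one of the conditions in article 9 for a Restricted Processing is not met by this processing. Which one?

Relevant Processing

article 7 — Class-M Disclosure: [the data subjects have given explicit consent? yes] AND [the controller is established in the jurisdiction? yes] → satisfied.
article 2 — Standard Operation: the processing involves systematic monitoring of a public area? no; the data do not include special-category information? yes; the data relate to criminal convictions? no — 1 of 3 hold (need ≥2) → not satisfied.
article 8 — Tier V Processing: Class-M Disclosure (article 7)? yes; Standard Operation (article 2)? no; the processing is necessary for the performance of a contract? yes — 2 of 3 hold (need ≥2) → satisfied.
article 4 — Critical Activity: [the data include special-category information? no] AND [Tier V Processing (article 8)? yes] → not satisfied.
article 6 — Critical Operation: [a data-protection impact assessment has been completed? no] AND [the controller has not appointed a data-protection officer? no] → not satisfied.
article 1 — Authorised Transfer: [the data include special-category information? no] OR [the processing is carried out by automated means? no] OR [the data subjects have not given explicit consent? no] → not satisfied.
article 10 — Relevant Processing: [Critical Operation (article 6)? no] OR [Authorised Transfer (article 1)? no] → not satisfied.
article 9 — Restricted Processing: [not a Critical Activity (article 4)? yes] AND [Relevant Processing (article 10)? no] → not satisfied.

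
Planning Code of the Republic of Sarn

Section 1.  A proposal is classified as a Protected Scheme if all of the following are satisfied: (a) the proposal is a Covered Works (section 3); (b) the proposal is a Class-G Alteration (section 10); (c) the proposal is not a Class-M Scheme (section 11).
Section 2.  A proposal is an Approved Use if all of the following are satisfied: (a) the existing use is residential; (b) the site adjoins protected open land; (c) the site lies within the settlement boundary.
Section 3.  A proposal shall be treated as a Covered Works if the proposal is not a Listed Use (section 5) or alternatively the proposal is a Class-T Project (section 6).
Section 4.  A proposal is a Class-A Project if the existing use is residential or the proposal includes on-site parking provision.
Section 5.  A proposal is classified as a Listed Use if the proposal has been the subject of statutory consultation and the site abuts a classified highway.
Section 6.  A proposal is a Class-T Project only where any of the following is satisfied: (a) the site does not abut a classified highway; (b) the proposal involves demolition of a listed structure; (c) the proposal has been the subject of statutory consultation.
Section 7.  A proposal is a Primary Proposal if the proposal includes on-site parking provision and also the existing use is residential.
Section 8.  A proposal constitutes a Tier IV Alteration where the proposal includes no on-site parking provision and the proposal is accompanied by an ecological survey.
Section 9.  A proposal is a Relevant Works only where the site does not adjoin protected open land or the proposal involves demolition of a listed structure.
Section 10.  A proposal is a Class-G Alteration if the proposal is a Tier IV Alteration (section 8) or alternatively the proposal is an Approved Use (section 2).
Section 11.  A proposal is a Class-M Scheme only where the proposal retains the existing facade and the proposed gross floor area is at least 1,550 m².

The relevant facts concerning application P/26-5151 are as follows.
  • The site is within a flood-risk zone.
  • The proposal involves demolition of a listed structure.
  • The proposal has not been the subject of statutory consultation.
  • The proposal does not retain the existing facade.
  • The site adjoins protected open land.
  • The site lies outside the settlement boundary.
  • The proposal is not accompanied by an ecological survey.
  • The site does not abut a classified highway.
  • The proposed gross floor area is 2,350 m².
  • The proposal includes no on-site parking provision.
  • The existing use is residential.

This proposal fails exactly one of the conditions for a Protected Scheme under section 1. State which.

Class-G Alteration

Under section 5: the proposal has been the subject of statutory consultation? no; and the site abuts a classified highway? no. So the proposal is not a Listed Use.
Under section 6: the site does not abut a classified highway? yes; or the proposal involves demolition of a listed structure? yes; or the proposal has been the subject of statutory consultation? no. So the proposal is a Class-T Project.
Under section 3: not a Listed Use (section 5)? yes; or Class-T Project (section 6)? yes. So the proposal is a Covered Works.
Under section 8: the proposal includes no on-site parking provision? yes; and the proposal is accompanied by an ecological survey? no. So the proposal is not a Tier IV Alteration.
Under section 2: the existing use is residential? yes; and the site adjoins protected open land? yes; and the site lies within the settlement boundary? no. So the proposal is not an Approved Use.
Under section 10: Tier IV Alteration (section 8)? no; or Approved Use (section 2)? no. So the proposal is not a Class-G Alteration.
Under section 11: the proposal retains the existing facade? no; and proposed gross floor area: 2,350 m² ≥ 1,550 m²? yes. So the proposal is not a Class-M Scheme.
Under section 1: Covered Works (section 3)? yes; and Class-G Alteration (section 10)? no; and not a Class-M Scheme (section 11)? yes. So the proposal is not a Protected Scheme.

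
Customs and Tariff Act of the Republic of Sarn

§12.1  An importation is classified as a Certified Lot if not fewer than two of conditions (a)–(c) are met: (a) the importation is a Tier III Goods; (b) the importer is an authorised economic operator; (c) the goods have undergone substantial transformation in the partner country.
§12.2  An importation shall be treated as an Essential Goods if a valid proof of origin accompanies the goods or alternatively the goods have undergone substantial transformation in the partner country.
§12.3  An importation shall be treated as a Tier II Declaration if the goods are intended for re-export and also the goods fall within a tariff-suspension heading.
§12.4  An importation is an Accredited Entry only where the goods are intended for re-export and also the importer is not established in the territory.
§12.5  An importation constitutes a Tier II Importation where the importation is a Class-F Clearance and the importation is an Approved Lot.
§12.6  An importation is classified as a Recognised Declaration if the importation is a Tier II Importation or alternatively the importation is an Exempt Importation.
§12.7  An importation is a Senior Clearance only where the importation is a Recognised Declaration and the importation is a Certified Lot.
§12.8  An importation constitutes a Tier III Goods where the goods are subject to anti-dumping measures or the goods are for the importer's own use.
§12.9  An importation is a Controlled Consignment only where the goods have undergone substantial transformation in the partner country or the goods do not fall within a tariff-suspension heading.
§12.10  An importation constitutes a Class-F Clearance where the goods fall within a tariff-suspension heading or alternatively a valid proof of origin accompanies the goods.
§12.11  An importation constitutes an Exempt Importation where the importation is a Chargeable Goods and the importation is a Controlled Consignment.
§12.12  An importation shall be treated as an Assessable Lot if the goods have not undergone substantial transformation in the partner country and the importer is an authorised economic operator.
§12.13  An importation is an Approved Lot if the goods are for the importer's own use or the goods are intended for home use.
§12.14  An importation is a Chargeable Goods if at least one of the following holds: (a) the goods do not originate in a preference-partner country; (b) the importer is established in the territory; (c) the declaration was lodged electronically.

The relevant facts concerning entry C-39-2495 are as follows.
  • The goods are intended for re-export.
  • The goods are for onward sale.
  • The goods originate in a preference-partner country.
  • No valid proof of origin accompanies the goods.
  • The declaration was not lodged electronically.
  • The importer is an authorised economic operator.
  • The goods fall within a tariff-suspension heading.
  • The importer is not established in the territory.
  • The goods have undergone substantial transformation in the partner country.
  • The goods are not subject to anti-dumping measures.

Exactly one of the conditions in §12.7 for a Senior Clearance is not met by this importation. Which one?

§12.10 — Class-F Clearance: [the goods fall within a tariff-suspension heading? yes] OR [a valid proof of origin accompanies the goods? no] → satisfied.
§12.13 — Approved Lot: [the goods are for the importer's own use? no] OR [the goods are intended for home use? no] → not satisfied.
§12.5 — Tier II Importation: [Class-F Clearance (§12.10)? yes] AND [Approved Lot (§12.13)? no] → not satisfied.
§12.14 — Chargeable Goods: [the goods do not originate in a preference-partner country? no] OR [the importer is established in the territory? no] OR [the declaration was lodged electronically? no] → not satisfied.
§12.9 — Controlled Consignment: [the goods have undergone substantial transformation in the partner country? yes] OR [the goods do not fall within a tariff-suspension heading? no] → satisfied.
§12.11 — Exempt Importation: [Chargeable Goods (§12.14)? no] AND [Controlled Consignment (§12.9)? yes] → not satisfied.
§12.6 — Recognised Declaration: [Tier II Importation (§12.5)? no] OR [Exempt Importation (§12.11)? no] → not satisfied.
§12.8 — Tier III Goods: [the goods are subject to anti-dumping measures? no] OR [the goods are for the importer's own use? no] → not satisfied.
§12.1 — Certified Lot: Tier III Goods (§12.8)? no; the importer is an authorised economic operator? yes; the goods have undergone substantial transformation in the partner country? yes — 2 of 3 hold (need ≥2) → satisfied.
§12.7 — Senior Clearance: [Recognised Declaration (§12.6)? no] AND [Certified Lot (§12.1)? yes] → not satisfied.

Recognised Declaration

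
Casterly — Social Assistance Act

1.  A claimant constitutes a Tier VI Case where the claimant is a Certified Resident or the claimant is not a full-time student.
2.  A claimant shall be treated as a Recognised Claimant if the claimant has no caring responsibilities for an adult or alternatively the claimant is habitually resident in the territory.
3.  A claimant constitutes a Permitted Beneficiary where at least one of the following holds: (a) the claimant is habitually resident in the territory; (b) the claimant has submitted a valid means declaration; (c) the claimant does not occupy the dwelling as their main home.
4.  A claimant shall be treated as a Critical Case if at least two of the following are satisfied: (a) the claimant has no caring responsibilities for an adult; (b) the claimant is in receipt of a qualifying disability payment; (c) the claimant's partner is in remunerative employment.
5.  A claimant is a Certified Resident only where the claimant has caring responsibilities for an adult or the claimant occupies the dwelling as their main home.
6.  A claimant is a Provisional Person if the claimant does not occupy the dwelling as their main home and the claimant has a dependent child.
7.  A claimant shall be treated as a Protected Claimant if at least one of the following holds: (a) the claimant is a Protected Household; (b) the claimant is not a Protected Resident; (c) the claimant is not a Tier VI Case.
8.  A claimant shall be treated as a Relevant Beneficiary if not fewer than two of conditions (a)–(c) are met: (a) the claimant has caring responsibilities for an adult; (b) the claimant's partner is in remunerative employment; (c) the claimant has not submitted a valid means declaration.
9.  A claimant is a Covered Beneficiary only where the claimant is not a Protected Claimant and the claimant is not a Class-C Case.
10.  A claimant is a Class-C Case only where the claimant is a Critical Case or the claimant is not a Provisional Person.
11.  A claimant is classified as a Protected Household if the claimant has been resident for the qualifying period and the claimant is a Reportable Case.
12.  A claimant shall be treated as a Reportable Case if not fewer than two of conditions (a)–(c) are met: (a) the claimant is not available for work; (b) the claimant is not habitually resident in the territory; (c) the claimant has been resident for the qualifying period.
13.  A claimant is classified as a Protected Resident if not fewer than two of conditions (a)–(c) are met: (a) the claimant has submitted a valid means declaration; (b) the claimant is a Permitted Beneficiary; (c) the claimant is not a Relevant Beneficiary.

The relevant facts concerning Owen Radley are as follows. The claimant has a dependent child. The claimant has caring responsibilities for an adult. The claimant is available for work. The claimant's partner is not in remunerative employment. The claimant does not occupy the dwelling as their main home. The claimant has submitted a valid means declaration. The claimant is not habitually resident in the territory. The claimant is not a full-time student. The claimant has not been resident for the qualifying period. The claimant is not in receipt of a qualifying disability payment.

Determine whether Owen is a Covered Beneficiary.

paragraph 12 — Reportable Case: the claimant is not available for work? no; the claimant is not habitually resident in the territory? yes; the claimant has been resident for the qualifying period? no — 1 of 3 hold (need ≥2) → not satisfied.
paragraph 11 — Protected Household: [the claimant has been resident for the qualifying period? no] AND [Reportable Case (paragraph 12)? no] → not satisfied.
paragraph 3 — Permitted Beneficiary: [the claimant is habitually resident in the territory? no] OR [the claimant has submitted a valid means declaration? yes] OR [the claimant does not occupy the dwelling as their main home? yes] → satisfied.
paragraph 8 — Relevant Beneficiary: the claimant has caring responsibilities for an adult? yes; the claimant's partner is in remunerative employment? no; the claimant has not submitted a valid means declaration? no — 1 of 3 hold (need ≥2) → not satisfied.
paragraph 13 — Protected Resident: the claimant has submitted a valid means declaration? yes; Permitted Beneficiary (paragraph 3)? yes; not a Relevant Beneficiary (paragraph 8)? yes — 3 of 3 hold (need ≥2) → satisfied.
paragraph 5 — Certified Resident: [the claimant has caring responsibilities for an adult? yes] OR [the claimant occupies the dwelling as their main home? no] → satisfied.
paragraph 1 — Tier VI Case: [Certified Resident (paragraph 5)? yes] OR [the claimant is not a full-time student? yes] → satisfied.
paragraph 7 — Protected Claimant: [Protected Household (paragraph 11)? no] OR [not a Protected Resident (paragraph 13)? no] OR [not a Tier VI Case (paragraph 1)? no] → not satisfied.
paragraph 4 — Critical Case: the claimant has no caring responsibilities for an adult? no; the claimant is in receipt of a qualifying disability payment? no; the claimant's partner is in remunerative employment? no — 0 of 3 hold (need ≥2) → not satisfied.
paragraph 6 — Provisional Person: [the claimant does not occupy the dwelling as their main home? yes] AND [the claimant has a dependent child? yes] → satisfied.
paragraph 10 — Class-C Case: [Critical Case (paragraph 4)? no] OR [not a Provisional Person (paragraph 6)? no] → not satisfied.
paragraph 9 — Covered Beneficiary: [not a Protected Claimant (paragraph 7)? yes] AND [not a Class-C Case (paragraph 10)? yes] → satisfied.

Yes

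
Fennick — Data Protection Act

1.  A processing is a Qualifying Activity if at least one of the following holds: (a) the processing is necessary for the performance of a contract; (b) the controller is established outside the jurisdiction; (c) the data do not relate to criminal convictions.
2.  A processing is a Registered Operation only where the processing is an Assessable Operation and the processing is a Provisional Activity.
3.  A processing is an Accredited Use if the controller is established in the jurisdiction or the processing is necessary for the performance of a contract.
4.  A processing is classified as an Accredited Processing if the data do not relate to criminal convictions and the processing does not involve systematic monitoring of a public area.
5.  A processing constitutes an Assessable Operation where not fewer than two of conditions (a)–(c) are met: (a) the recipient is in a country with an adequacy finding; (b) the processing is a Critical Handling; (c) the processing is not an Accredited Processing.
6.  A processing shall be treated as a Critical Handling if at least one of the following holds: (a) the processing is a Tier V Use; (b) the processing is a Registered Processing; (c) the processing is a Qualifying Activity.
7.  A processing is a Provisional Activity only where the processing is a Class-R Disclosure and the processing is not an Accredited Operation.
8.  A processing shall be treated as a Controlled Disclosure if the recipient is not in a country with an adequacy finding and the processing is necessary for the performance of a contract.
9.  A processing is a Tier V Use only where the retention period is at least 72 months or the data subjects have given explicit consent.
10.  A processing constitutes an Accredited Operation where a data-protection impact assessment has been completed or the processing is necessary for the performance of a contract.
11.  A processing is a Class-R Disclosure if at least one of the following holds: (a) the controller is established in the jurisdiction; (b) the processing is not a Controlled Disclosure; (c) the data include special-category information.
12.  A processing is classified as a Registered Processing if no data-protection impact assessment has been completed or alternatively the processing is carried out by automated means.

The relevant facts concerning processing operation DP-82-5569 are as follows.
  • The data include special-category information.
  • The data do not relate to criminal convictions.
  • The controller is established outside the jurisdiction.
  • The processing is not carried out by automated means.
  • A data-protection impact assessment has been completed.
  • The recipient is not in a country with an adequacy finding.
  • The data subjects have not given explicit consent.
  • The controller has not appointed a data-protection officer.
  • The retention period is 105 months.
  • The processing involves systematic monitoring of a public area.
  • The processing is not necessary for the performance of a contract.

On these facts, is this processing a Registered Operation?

paragraph 9 — Tier V Use: [retention period: 105 months ≥ 72 months? yes] OR [the data subjects have given explicit consent? no] → satisfied.
paragraph 12 — Registered Processing: [no data-protection impact assessment has been completed? no] OR [the processing is carried out by automated means? no] → not satisfied.
paragraph 1 — Qualifying Activity: [the processing is necessary for the performance of a contract? no] OR [the controller is established outside the jurisdiction? yes] OR [the data do not relate to criminal convictions? yes] → satisfied.
paragraph 6 — Critical Handling: [Tier V Use (paragraph 9)? yes] OR [Registered Processing (paragraph 12)? no] OR [Qualifying Activity (paragraph 1)? yes] → satisfied.
paragraph 4 — Accredited Processing: [the data do not relate to criminal convictions? yes] AND [the processing does not involve systematic monitoring of a public area? no] → not satisfied.
paragraph 5 — Assessable Operation: the recipient is in a country with an adequacy finding? no; Critical Handling (paragraph 6)? yes; not an Accredited Processing (paragraph 4)? yes — 2 of 3 hold (need ≥2) → satisfied.
paragraph 8 — Controlled Disclosure: [the recipient is not in a country with an adequacy finding? yes] AND [the processing is necessary for the performance of a contract? no] → not satisfied.
paragraph 11 — Class-R Disclosure: [the controller is established in the jurisdiction? no] OR [not a Controlled Disclosure (paragraph 8)? yes] OR [the data include special-category information? yes] → satisfied.
paragraph 10 — Accredited Operation: [a data-protection impact assessment has been completed? yes] OR [the processing is necessary for the performance of a contract? no] → satisfied.
paragraph 7 — Provisional Activity: [Class-R Disclosure (paragraph 11)? yes] AND [not an Accredited Operation (paragraph 10)? no] → not satisfied.
paragraph 2 — Registered Operation: [Assessable Operation (paragraph 5)? yes] AND [Provisional Activity (paragraph 7)? no] → not satisfied.

No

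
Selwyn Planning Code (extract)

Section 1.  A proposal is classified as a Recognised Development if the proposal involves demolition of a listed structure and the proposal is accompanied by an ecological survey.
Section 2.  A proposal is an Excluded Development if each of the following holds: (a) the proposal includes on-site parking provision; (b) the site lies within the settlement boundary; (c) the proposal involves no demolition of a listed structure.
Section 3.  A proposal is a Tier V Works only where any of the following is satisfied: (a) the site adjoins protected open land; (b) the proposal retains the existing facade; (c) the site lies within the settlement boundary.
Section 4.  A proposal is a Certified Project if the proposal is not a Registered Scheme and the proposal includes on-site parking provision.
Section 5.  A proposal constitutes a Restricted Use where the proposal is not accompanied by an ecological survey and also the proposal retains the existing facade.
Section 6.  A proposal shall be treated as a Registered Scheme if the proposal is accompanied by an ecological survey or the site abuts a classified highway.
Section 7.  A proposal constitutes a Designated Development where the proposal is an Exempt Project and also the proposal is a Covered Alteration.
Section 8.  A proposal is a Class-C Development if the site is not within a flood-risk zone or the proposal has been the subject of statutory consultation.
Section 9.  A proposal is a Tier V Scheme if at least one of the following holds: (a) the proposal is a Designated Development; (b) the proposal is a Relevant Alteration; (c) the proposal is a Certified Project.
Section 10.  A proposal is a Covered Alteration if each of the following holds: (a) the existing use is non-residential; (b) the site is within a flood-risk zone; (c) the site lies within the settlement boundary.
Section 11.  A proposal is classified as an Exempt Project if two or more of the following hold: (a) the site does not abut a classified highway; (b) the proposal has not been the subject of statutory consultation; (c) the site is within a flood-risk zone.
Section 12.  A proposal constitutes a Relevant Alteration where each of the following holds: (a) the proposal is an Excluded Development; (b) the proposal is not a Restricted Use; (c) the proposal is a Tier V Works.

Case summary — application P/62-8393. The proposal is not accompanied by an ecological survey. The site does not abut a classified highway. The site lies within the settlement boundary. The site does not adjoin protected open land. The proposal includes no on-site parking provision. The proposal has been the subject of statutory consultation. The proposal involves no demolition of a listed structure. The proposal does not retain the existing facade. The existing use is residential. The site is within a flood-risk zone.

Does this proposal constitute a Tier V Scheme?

No

section 11 — Exempt Project: the site does not abut a classified highway? yes; the proposal has not been the subject of statutory consultation? no; the site is within a flood-risk zone? yes — 2 of 3 hold (need ≥2) → satisfied.
section 10 — Covered Alteration: [the existing use is non-residential? no] AND [the site is within a flood-risk zone? yes] AND [the site lies within the settlement boundary? yes] → not satisfied.
section 7 — Designated Development: [Exempt Project (section 11)? yes] AND [Covered Alteration (section 10)? no] → not satisfied.
section 2 — Excluded Development: [the proposal includes on-site parking provision? no] AND [the site lies within the settlement boundary? yes] AND [the proposal involves no demolition of a listed structure? yes] → not satisfied.
section 5 — Restricted Use: [the proposal is not accompanied by an ecological survey? yes] AND [the proposal retains the existing facade? no] → not satisfied.
section 3 — Tier V Works: [the site adjoins protected open land? no] OR [the proposal retains the existing facade? no] OR [the site lies within the settlement boundary? yes] → satisfied.
section 12 — Relevant Alteration: [Excluded Development (section 2)? no] AND [not a Restricted Use (section 5)? yes] AND [Tier V Works (section 3)? yes] → not satisfied.
section 6 — Registered Scheme: [the proposal is accompanied by an ecological survey? no] OR [the site abuts a classified highway? no] → not satisfied.
section 4 — Certified Project: [not a Registered Scheme (section 6)? yes] AND [the proposal includes on-site parking provision? no] → not satisfied.
section 9 — Tier V Scheme: [Designated Development (section 7)? no] OR [Relevant Alteration (section 12)? no] OR [Certified Project (section 4)? no] → not satisfied.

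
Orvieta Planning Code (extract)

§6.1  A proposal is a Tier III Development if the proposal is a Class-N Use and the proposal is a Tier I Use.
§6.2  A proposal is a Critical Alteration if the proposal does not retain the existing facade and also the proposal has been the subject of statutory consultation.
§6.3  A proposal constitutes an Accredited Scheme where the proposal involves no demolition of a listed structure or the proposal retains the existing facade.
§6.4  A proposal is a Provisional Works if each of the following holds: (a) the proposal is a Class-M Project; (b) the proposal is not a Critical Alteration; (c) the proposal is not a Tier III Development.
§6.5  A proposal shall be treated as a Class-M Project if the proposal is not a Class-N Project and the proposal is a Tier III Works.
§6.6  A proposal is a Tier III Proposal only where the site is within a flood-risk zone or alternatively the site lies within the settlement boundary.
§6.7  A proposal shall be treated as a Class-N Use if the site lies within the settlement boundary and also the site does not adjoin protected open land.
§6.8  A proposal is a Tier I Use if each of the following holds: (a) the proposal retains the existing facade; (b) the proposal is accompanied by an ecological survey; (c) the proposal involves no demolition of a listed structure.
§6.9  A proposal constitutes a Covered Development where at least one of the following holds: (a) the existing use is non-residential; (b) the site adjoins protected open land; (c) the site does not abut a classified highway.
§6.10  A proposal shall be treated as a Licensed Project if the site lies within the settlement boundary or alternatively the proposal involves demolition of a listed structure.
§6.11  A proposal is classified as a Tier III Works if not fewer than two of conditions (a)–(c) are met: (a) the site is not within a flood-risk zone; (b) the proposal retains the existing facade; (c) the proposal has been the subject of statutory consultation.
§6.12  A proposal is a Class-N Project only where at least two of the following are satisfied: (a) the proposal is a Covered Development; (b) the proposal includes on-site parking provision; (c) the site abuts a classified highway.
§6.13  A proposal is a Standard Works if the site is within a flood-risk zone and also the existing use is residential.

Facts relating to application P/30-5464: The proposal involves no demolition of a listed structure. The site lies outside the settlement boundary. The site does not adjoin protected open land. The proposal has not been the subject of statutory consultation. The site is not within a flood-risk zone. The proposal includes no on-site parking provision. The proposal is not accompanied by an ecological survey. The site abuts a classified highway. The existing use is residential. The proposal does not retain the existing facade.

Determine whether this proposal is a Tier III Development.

No

Under §6.7: the site lies within the settlement boundary? no; and the site does not adjoin protected open land? yes. So the proposal is not a Class-N Use.
Under §6.8: the proposal retains the existing facade? no; and the proposal is accompanied by an ecological survey? no; and the proposal involves no demolition of a listed structure? yes. So the proposal is not a Tier I Use.
Under §6.1: Class-N Use (§6.7)? no; and Tier I Use (§6.8)? no. So the proposal is not a Tier III Development.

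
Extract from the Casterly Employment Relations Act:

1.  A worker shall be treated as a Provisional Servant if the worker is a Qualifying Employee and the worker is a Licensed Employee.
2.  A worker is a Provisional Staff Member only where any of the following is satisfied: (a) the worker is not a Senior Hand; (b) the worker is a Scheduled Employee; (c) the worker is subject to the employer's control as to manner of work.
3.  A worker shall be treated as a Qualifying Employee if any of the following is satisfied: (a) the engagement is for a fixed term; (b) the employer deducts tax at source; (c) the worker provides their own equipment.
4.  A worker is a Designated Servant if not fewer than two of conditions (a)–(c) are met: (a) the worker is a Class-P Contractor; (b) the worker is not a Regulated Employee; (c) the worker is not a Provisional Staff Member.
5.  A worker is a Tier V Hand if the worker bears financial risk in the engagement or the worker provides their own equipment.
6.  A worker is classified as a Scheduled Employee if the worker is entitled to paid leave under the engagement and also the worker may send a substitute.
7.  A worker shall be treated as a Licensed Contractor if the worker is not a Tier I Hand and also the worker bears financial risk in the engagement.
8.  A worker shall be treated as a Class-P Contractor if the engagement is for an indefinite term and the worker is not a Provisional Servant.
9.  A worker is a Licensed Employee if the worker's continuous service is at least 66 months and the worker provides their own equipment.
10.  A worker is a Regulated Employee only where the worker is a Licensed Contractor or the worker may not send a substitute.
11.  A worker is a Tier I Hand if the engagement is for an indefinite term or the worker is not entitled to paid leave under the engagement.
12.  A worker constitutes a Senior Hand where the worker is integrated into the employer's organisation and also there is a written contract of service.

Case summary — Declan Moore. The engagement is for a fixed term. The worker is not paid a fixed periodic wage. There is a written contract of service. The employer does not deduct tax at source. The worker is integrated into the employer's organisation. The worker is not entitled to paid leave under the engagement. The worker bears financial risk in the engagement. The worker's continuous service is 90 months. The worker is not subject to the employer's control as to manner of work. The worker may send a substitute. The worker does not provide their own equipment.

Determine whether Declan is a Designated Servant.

paragraph 3 — Qualifying Employee: [the engagement is for a fixed term? yes] OR [the employer deducts tax at source? no] OR [the worker provides their own equipment? no] → satisfied.
paragraph 9 — Licensed Employee: [worker's continuous service: 90 months ≥ 66 months? yes] AND [the worker provides their own equipment? no] → not satisfied.
paragraph 1 — Provisional Servant: [Qualifying Employee (paragraph 3)? yes] AND [Licensed Employee (paragraph 9)? no] → not satisfied.
paragraph 8 — Class-P Contractor: [the engagement is for an indefinite term? no] AND [not a Provisional Servant (paragraph 1)? yes] → not satisfied.
paragraph 11 — Tier I Hand: [the engagement is for an indefinite term? no] OR [the worker is not entitled to paid leave under the engagement? yes] → satisfied.
paragraph 7 — Licensed Contractor: [not a Tier I Hand (paragraph 11)? no] AND [the worker bears financial risk in the engagement? yes] → not satisfied.
paragraph 10 — Regulated Employee: [Licensed Contractor (paragraph 7)? no] OR [the worker may not send a substitute? no] → not satisfied.
paragraph 12 — Senior Hand: [the worker is integrated into the employer's organisation? yes] AND [there is a written contract of service? yes] → satisfied.
paragraph 6 — Scheduled Employee: [the worker is entitled to paid leave under the engagement? no] AND [the worker may send a substitute? yes] → not satisfied.
paragraph 2 — Provisional Staff Member: [not a Senior Hand (paragraph 12)? no] OR [Scheduled Employee (paragraph 6)? no] OR [the worker is subject to the employer's control as to manner of work? no] → not satisfied.
paragraph 4 — Designated Servant: Class-P Contractor (paragraph 8)? no; not a Regulated Employee (paragraph 10)? yes; not a Provisional Staff Member (paragraph 2)? yes — 2 of 3 hold (need ≥2) → satisfied.

Yes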